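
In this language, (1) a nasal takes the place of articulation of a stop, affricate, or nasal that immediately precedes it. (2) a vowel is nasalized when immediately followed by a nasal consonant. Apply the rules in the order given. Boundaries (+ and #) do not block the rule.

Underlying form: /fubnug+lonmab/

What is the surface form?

[fubmug+lõnnab]

Rule 1: /n/ after /b/ (labial) → [m]
Rule 1: /m/ after /n/ (alveolar) → [n]
After rule 1: fubmug+lonnab
Rule 2: /o/ before nasal /n/ → [õ]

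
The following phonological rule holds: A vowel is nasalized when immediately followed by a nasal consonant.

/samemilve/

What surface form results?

[sãmẽmilve]

/a/ before nasal /m/ → [ã]
/e/ before nasal /m/ → [ẽ]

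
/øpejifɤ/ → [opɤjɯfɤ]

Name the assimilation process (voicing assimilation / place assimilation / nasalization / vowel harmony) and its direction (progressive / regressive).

/ø/→[o] /e/→[ɤ] /i/→[ɯ].
Vowels agree with the last vowel, so the harmony is regressive.

vowel harmony, regressive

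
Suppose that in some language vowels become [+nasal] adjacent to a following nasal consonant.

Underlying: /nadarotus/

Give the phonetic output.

no segment meets the rule's conditions; no change.

[nadarotus]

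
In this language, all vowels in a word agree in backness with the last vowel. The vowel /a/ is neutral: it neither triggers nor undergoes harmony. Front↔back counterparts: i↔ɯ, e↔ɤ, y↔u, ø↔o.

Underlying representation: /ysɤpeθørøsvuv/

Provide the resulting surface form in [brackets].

/y/ harmonizes with /u/ ([+back]) → [u]
/e/ harmonizes with /u/ ([+back]) → [ɤ]
/ø/ harmonizes with /u/ ([+back]) → [o]
/ø/ harmonizes with /u/ ([+back]) → [o]

[usɤpɤθorosvuv]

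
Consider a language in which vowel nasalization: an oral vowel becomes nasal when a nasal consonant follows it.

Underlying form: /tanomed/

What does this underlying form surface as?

/a/ before nasal /n/ → [ã]
/o/ before nasal /m/ → [õ]

[tãnõmed]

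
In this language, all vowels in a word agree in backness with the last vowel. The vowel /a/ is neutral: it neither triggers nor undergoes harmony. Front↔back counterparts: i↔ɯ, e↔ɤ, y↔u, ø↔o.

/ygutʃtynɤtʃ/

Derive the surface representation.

/y/ harmonizes with /ɤ/ ([+back]) → [u]
/y/ harmonizes with /ɤ/ ([+back]) → [u]

[ugutʃtunɤtʃ]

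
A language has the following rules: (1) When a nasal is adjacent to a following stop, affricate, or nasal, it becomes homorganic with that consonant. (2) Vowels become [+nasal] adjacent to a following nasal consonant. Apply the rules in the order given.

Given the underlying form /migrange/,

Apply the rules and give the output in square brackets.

Rule 1: /n/ before /g/ (velar) → [ŋ]
After rule 1: migraŋge
Rule 2: /a/ before nasal /ŋ/ → [ã]

[migrãŋge]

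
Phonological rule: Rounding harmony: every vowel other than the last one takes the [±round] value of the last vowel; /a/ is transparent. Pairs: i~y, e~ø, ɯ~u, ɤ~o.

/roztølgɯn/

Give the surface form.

[rɤztelgɯn]

/o/ harmonizes with /ɯ/ ([-round]) → [ɤ]
/ø/ harmonizes with /ɯ/ ([-round]) → [e]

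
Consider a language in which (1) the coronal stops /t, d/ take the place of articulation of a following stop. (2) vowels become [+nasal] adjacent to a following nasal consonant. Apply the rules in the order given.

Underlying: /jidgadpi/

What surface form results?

Rule 1: /d/ before /g/ (velar) → [g]
Rule 1: /d/ before /p/ (labial) → [b]
After rule 1: jiggabpi
Rule 2: no segment meets the rule's conditions; no change.

[jiggabpi]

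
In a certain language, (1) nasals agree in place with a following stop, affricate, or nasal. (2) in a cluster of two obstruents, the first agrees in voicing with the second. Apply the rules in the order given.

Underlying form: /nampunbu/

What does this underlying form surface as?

[nampumbu]

Rule 1: /n/ before /b/ (labial) → [m]
After rule 1: nampumbu
Rule 2: no segment meets the rule's conditions; no change.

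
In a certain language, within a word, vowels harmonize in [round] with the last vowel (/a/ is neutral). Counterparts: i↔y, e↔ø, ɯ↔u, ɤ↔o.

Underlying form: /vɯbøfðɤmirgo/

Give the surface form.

[vubøfðomyrgo]

/ɯ/ harmonizes with /o/ ([+round]) → [u]
/ɤ/ harmonizes with /o/ ([+round]) → [o]
/i/ harmonizes with /o/ ([+round]) → [y]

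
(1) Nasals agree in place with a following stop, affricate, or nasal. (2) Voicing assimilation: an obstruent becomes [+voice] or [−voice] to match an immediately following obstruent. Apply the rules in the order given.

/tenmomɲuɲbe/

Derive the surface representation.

[temmoɲɲumbe]

Rule 1: /n/ before /m/ (labial) → [m]
Rule 1: /m/ before /ɲ/ (palatal) → [ɲ]
Rule 1: /ɲ/ before /b/ (labial) → [m]
After rule 1: temmoɲɲumbe
Rule 2: no segment meets the rule's conditions; no change.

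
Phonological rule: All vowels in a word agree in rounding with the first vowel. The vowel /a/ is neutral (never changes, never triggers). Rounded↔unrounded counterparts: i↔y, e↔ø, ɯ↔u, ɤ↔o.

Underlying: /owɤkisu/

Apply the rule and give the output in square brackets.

[owokysu]

/ɤ/ harmonizes with /o/ ([+round]) → [o]
/i/ harmonizes with /o/ ([+round]) → [y]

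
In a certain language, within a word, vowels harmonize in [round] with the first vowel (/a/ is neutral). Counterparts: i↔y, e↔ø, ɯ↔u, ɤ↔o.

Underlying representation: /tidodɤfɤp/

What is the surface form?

/o/ harmonizes with /i/ ([-round]) → [ɤ]

[tidɤdɤfɤp]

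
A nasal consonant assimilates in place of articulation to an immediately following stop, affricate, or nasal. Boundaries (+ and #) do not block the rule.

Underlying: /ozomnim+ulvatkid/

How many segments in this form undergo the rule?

/m/ before /n/ (alveolar) → [n]
1 segment changes.

1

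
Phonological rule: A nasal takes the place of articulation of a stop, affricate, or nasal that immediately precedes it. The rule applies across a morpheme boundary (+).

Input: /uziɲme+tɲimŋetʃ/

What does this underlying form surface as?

[uziɲɲe+tnimmetʃ]

/m/ after /ɲ/ (palatal) → [ɲ]
/ɲ/ after /t/ (alveolar) → [n]
/ŋ/ after /m/ (labial) → [m]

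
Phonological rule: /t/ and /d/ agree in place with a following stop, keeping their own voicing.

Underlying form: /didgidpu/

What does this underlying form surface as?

/d/ before /g/ (velar) → [g]
/d/ before /p/ (labial) → [b]

[diggibpu]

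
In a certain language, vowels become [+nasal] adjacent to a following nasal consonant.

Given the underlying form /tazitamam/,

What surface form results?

[tazitãmãm]

/a/ before nasal /m/ → [ã]
/a/ before nasal /m/ → [ã]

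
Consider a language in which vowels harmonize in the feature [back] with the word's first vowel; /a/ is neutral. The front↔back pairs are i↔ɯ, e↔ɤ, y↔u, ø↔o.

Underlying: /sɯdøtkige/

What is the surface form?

/ø/ harmonizes with /ɯ/ ([+back]) → [o]
/i/ harmonizes with /ɯ/ ([+back]) → [ɯ]
/e/ harmonizes with /ɯ/ ([+back]) → [ɤ]

[sɯdotkɯgɤ]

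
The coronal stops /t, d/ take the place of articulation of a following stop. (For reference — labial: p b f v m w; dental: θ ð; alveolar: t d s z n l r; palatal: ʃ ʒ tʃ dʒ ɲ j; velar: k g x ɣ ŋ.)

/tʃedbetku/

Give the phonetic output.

[tʃebbekku]

/d/ before /b/ (labial) → [b]
/t/ before /k/ (velar) → [k]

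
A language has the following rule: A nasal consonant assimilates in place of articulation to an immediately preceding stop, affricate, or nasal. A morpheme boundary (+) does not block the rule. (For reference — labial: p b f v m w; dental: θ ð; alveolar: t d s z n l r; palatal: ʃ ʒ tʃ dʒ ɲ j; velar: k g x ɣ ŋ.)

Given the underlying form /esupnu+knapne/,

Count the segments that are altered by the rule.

3

/n/ after /p/ (labial) → [m]
/n/ after /k/ (velar) → [ŋ]
/n/ after /p/ (labial) → [m]
3 segments change.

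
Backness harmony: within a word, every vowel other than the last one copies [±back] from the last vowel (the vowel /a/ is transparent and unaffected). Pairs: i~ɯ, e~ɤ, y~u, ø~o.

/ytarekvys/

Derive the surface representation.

no segment meets the rule's conditions; no change.

[ytarekvys]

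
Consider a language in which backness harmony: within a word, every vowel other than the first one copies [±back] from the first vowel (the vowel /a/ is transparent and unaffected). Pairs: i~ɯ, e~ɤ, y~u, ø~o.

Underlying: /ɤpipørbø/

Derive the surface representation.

/i/ harmonizes with /ɤ/ ([+back]) → [ɯ]
/ø/ harmonizes with /ɤ/ ([+back]) → [o]
/ø/ harmonizes with /ɤ/ ([+back]) → [o]

[ɤpɯporbo]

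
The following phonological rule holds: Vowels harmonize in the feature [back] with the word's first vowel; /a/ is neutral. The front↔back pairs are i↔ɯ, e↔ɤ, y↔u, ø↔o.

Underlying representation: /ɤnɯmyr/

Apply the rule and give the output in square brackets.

/y/ harmonizes with /ɤ/ ([+back]) → [u]

[ɤnɯmur]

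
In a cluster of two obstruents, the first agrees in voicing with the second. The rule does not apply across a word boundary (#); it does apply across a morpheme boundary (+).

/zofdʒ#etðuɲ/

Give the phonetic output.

[zovdʒ#edðuɲ]

/f/ before /dʒ/ (voiced) → [v]
/t/ before /ð/ (voiced) → [d]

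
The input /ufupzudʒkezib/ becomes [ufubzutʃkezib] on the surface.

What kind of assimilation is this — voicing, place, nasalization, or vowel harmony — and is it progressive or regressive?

/p/→[b] /dʒ/→[tʃ].
Each target copies a feature from the following segment, so the direction is regressive.

voicing assimilation, regressive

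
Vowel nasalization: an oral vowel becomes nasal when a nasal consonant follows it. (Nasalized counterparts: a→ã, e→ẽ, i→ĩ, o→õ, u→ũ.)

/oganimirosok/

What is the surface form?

[ogãnĩmirosok]

/a/ before nasal /n/ → [ã]
/i/ before nasal /m/ → [ĩ]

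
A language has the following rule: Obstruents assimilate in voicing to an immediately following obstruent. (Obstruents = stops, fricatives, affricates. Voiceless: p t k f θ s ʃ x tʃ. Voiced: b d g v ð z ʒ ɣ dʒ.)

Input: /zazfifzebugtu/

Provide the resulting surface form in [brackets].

/z/ before /f/ (voiceless) → [s]
/f/ before /z/ (voiced) → [v]
/g/ before /t/ (voiceless) → [k]

[zasfivzebuktu]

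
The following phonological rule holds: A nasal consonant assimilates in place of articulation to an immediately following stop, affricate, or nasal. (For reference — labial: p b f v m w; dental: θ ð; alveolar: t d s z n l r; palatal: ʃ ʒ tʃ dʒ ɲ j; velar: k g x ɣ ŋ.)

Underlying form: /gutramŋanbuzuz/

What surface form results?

[gutraŋŋambuzuz]

/m/ before /ŋ/ (velar) → [ŋ]
/n/ before /b/ (labial) → [m]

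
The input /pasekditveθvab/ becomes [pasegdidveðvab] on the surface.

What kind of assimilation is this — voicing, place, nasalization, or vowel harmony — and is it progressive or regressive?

/k/→[g] /t/→[d] /θ/→[ð].
Each target copies a feature from the following segment, so the direction is regressive.

voicing assimilation, regressive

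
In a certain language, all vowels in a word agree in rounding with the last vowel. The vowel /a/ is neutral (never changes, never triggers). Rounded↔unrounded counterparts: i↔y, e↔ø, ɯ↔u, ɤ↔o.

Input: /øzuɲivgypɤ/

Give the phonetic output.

/ø/ harmonizes with /ɤ/ ([-round]) → [e]
/u/ harmonizes with /ɤ/ ([-round]) → [ɯ]
/y/ harmonizes with /ɤ/ ([-round]) → [i]

[ezɯɲivgipɤ]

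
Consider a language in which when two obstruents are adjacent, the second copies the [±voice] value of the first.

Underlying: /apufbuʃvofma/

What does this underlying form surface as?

[apufpuʃfofma]

/b/ after /f/ (voiceless) → [p]
/v/ after /ʃ/ (voiceless) → [f]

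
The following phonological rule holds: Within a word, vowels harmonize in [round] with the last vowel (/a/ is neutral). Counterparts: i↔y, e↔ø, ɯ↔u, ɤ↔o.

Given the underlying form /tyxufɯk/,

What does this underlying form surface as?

[tixɯfɯk]

/y/ harmonizes with /ɯ/ ([-round]) → [i]
/u/ harmonizes with /ɯ/ ([-round]) → [ɯ]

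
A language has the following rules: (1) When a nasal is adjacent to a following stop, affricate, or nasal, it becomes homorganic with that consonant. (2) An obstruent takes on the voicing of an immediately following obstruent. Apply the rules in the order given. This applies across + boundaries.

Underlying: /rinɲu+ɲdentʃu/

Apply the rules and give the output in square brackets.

[riɲɲu+ndeɲtʃu]

Rule 1: /n/ before /ɲ/ (palatal) → [ɲ]
Rule 1: /ɲ/ before /d/ (alveolar) → [n]
Rule 1: /n/ before /tʃ/ (palatal) → [ɲ]
After rule 1: riɲɲu+ndeɲtʃu
Rule 2: no segment meets the rule's conditions; no change.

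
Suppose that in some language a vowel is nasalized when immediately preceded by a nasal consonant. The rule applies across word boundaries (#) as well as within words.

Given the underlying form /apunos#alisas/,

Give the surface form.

[apunõs#alisas]

/o/ after nasal /n/ → [õ]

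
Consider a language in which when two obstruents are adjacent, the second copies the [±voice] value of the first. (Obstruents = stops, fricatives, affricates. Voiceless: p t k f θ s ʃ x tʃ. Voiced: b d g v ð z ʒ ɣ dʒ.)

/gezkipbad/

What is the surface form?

/k/ after /z/ (voiced) → [g]
/b/ after /p/ (voiceless) → [p]

[gezgippad]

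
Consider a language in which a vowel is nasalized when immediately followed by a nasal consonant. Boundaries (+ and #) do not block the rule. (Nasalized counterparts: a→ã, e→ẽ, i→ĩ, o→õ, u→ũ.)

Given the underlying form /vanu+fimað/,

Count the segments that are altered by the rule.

/a/ before nasal /n/ → [ã]
/i/ before nasal /m/ → [ĩ]
2 segments change.

2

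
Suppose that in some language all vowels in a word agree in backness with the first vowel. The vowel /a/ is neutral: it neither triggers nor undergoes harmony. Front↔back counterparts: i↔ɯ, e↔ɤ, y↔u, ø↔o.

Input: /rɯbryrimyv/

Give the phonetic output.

/y/ harmonizes with /ɯ/ ([+back]) → [u]
/i/ harmonizes with /ɯ/ ([+back]) → [ɯ]
/y/ harmonizes with /ɯ/ ([+back]) → [u]

[rɯbrurɯmuv]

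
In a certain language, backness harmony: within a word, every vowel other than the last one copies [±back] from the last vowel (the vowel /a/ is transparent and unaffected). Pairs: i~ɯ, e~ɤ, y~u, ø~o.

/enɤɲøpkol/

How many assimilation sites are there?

2

/e/ harmonizes with /o/ ([+back]) → [ɤ]
/ø/ harmonizes with /o/ ([+back]) → [o]
2 segments change.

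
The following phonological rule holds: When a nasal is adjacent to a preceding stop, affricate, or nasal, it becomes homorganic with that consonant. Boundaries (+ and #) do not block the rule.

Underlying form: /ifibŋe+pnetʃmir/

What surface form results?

/ŋ/ after /b/ (labial) → [m]
/n/ after /p/ (labial) → [m]
/m/ after /tʃ/ (palatal) → [ɲ]

[ifibme+pmetʃɲir]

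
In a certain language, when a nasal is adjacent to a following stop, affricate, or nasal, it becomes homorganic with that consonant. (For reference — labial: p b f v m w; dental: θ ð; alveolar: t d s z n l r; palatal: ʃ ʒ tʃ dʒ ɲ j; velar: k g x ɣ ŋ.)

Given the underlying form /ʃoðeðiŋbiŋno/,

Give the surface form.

/ŋ/ before /b/ (labial) → [m]
/ŋ/ before /n/ (alveolar) → [n]

[ʃoðeðimbinno]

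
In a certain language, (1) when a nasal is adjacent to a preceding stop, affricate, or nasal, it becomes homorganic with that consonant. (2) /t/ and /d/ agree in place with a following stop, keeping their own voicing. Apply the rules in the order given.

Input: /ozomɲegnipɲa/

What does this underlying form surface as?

Rule 1: /ɲ/ after /m/ (labial) → [m]
Rule 1: /n/ after /g/ (velar) → [ŋ]
Rule 1: /ɲ/ after /p/ (labial) → [m]
After rule 1: ozommegŋipma
Rule 2: no segment meets the rule's conditions; no change.

[ozommegŋipma]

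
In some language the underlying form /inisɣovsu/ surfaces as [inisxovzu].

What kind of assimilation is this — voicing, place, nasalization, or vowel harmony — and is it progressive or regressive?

/ɣ/→[x] /s/→[z].
Each target copies a feature from the preceding segment, so the direction is progressive.

voicing assimilation, progressive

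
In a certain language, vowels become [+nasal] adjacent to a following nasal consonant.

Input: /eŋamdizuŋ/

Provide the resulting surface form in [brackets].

/e/ before nasal /ŋ/ → [ẽ]
/a/ before nasal /m/ → [ã]
/u/ before nasal /ŋ/ → [ũ]

[ẽŋãmdizũŋ]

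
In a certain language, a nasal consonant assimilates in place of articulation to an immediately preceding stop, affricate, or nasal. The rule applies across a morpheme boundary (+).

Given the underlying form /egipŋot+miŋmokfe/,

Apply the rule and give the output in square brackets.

/ŋ/ after /p/ (labial) → [m]
/m/ after /t/ (alveolar) → [n]
/m/ after /ŋ/ (velar) → [ŋ]

[egipmot+niŋŋokfe]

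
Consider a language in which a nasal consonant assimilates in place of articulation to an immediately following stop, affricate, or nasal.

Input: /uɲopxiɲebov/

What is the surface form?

[uɲopxiɲebov]

no segment meets the rule's conditions; no change.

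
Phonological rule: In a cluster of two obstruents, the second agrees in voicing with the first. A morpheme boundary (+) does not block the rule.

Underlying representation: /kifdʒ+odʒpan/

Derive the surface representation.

/dʒ/ after /f/ (voiceless) → [tʃ]
/p/ after /dʒ/ (voiced) → [b]

[kiftʃ+odʒban]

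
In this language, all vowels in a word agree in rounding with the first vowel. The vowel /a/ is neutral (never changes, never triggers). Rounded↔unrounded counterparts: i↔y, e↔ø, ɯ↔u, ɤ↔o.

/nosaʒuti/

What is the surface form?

/i/ harmonizes with /o/ ([+round]) → [y]

[nosaʒuty]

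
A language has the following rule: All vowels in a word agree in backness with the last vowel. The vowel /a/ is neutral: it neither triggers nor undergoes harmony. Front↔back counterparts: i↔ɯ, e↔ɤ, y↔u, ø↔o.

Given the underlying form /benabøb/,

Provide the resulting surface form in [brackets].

no segment meets the rule's conditions; no change.

[benabøb]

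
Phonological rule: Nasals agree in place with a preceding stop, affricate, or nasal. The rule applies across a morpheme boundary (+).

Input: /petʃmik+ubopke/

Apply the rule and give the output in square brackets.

[petʃɲik+ubopke]

/m/ after /tʃ/ (palatal) → [ɲ]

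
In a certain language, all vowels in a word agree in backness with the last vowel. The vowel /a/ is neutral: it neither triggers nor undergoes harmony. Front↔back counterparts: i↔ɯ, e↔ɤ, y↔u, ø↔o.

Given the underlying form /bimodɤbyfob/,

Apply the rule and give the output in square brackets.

/i/ harmonizes with /o/ ([+back]) → [ɯ]
/y/ harmonizes with /o/ ([+back]) → [u]

[bɯmodɤbufob]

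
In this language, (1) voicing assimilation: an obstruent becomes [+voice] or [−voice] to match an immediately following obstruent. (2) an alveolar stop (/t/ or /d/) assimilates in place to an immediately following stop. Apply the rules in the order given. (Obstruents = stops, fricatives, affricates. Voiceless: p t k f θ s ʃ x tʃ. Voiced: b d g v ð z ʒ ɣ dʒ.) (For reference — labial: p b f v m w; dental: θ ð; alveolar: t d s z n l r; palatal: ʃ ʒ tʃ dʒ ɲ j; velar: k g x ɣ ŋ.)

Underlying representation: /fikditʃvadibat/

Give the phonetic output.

Rule 1: /k/ before /d/ (voiced) → [g]
Rule 1: /tʃ/ before /v/ (voiced) → [dʒ]
After rule 1: figdidʒvadibat
Rule 2: no segment meets the rule's conditions; no change.

[figdidʒvadibat]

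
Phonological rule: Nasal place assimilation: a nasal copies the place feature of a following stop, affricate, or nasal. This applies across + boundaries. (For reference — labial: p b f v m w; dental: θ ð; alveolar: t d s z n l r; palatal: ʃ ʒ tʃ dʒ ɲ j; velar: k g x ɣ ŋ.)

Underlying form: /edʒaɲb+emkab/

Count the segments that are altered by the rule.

2

/ɲ/ before /b/ (labial) → [m]
/m/ before /k/ (velar) → [ŋ]
2 segments change.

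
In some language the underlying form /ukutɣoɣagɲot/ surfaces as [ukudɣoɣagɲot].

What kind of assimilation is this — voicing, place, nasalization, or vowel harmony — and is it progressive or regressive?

/t/→[d].
Each target copies a feature from the following segment, so the direction is regressive.

voicing assimilation, regressive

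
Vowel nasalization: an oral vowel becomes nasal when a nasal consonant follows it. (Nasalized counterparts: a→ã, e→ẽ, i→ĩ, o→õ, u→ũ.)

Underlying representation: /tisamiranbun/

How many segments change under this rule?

3

/a/ before nasal /m/ → [ã]
/a/ before nasal /n/ → [ã]
/u/ before nasal /n/ → [ũ]
3 segments change.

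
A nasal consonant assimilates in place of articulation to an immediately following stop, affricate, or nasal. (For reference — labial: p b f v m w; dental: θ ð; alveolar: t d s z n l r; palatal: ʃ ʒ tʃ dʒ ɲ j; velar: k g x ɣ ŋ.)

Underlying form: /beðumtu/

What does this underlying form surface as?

/m/ before /t/ (alveolar) → [n]

[beðuntu]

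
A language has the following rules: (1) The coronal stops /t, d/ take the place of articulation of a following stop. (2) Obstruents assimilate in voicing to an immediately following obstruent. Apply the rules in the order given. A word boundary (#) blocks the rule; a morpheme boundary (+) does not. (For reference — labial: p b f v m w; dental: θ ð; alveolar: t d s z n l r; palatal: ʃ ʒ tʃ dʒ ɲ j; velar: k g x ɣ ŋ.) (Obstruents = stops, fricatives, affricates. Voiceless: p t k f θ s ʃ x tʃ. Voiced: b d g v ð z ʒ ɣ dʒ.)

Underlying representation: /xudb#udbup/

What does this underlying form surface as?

Rule 1: /d/ before /b/ (labial) → [b]
Rule 1: /d/ before /b/ (labial) → [b]
After rule 1: xubb#ubbup
Rule 2: no segment meets the rule's conditions; no change.

[xubb#ubbup]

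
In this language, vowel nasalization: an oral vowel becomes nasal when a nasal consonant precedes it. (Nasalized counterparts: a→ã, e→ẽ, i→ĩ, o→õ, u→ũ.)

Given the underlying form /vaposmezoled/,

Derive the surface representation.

[vaposmẽzoled]

/e/ after nasal /m/ → [ẽ]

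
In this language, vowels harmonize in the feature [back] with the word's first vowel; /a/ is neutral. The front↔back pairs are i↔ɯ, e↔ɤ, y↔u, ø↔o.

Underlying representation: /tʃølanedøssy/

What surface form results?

[tʃølanedøssy]

no segment meets the rule's conditions; no change.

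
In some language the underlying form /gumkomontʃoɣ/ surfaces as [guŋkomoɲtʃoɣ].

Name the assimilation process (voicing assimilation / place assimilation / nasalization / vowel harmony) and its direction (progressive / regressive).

place assimilation, regressive

/m/→[ŋ] /n/→[ɲ].
Each target copies a feature from the following segment, so the direction is regressive.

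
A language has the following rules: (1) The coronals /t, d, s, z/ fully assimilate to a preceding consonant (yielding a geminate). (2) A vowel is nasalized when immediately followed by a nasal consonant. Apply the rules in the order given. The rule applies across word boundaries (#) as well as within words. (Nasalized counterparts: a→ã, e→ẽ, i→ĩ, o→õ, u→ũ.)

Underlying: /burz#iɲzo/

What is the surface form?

[burr#ĩɲɲo]

Rule 1: /z/ after /r/ → [r] (total assimilation)
Rule 1: /z/ after /ɲ/ → [ɲ] (total assimilation)
After rule 1: burr#iɲɲo
Rule 2: /i/ before nasal /ɲ/ → [ĩ]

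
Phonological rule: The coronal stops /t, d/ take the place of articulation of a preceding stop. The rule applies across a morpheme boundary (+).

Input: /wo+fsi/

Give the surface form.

no segment meets the rule's conditions; no change.

[wo+fsi]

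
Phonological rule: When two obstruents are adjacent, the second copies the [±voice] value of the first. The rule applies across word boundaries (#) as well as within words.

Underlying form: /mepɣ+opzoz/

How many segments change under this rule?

2

/ɣ/ after /p/ (voiceless) → [x]
/z/ after /p/ (voiceless) → [s]
2 segments change.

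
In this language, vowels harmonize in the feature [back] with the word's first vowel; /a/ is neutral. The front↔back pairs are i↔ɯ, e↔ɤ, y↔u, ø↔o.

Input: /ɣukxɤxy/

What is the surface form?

/y/ harmonizes with /u/ ([+back]) → [u]

[ɣukxɤxu]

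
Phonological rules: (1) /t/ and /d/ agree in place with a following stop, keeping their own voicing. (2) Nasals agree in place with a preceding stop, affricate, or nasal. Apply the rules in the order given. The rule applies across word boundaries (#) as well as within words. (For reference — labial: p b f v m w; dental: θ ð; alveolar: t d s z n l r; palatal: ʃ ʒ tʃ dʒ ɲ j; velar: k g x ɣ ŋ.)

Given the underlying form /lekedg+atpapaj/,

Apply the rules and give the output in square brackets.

[lekegg+appapaj]

Rule 1: /d/ before /g/ (velar) → [g]
Rule 1: /t/ before /p/ (labial) → [p]
After rule 1: lekegg+appapaj
Rule 2: no segment meets the rule's conditions; no change.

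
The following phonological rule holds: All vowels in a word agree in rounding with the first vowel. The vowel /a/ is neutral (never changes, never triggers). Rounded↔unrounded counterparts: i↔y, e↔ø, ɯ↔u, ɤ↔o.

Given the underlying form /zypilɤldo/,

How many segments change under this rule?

2

/i/ harmonizes with /y/ ([+round]) → [y]
/ɤ/ harmonizes with /y/ ([+round]) → [o]
2 segments change.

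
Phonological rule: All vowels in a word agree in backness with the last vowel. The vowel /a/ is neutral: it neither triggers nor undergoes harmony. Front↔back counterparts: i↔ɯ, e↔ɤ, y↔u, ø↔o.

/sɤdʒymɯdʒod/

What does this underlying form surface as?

/y/ harmonizes with /o/ ([+back]) → [u]

[sɤdʒumɯdʒod]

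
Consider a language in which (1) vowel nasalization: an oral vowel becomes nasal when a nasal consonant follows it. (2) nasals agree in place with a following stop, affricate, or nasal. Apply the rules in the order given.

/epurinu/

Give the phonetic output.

[epurĩnu]

Rule 1: /i/ before nasal /n/ → [ĩ]
After rule 1: epurĩnu
Rule 2: no segment meets the rule's conditions; no change.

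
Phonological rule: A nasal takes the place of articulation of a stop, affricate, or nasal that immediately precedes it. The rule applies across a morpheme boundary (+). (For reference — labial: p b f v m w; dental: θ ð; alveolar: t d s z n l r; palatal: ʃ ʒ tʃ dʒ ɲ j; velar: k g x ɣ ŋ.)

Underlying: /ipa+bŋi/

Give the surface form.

/ŋ/ after /b/ (labial) → [m]

[ipa+bmi]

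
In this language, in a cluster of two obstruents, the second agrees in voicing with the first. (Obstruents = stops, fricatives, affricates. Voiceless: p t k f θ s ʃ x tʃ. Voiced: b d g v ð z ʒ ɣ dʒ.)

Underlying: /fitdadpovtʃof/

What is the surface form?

[fittadbovdʒof]

/d/ after /t/ (voiceless) → [t]
/p/ after /d/ (voiced) → [b]
/tʃ/ after /v/ (voiced) → [dʒ]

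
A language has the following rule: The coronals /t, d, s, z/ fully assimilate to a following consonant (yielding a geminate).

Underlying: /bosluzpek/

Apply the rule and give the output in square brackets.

[bolluppek]

/s/ before /l/ → [l] (total assimilation)
/z/ before /p/ → [p] (total assimilation)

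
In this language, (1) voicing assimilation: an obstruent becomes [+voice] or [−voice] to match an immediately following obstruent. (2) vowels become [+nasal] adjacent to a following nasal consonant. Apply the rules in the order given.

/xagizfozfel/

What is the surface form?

[xagisfosfel]

Rule 1: /z/ before /f/ (voiceless) → [s]
Rule 1: /z/ before /f/ (voiceless) → [s]
After rule 1: xagisfosfel
Rule 2: no segment meets the rule's conditions; no change.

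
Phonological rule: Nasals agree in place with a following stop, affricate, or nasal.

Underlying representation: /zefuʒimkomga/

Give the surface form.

[zefuʒiŋkoŋga]

/m/ before /k/ (velar) → [ŋ]
/m/ before /g/ (velar) → [ŋ]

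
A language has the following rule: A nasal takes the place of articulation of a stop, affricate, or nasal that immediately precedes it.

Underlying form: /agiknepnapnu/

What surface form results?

[agikŋepmapmu]

/n/ after /k/ (velar) → [ŋ]
/n/ after /p/ (labial) → [m]
/n/ after /p/ (labial) → [m]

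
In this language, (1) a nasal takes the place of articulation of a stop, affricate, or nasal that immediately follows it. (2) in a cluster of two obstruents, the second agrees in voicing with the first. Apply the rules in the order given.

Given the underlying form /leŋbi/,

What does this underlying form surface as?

[lembi]

Rule 1: /ŋ/ before /b/ (labial) → [m]
After rule 1: lembi
Rule 2: no segment meets the rule's conditions; no change.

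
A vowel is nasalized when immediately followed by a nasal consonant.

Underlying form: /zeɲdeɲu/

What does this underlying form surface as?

/e/ before nasal /ɲ/ → [ẽ]
/e/ before nasal /ɲ/ → [ẽ]

[zẽɲdẽɲu]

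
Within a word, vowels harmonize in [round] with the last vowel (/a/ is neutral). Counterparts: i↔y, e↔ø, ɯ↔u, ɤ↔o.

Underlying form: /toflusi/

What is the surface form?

/o/ harmonizes with /i/ ([-round]) → [ɤ]
/u/ harmonizes with /i/ ([-round]) → [ɯ]

[tɤflɯsi]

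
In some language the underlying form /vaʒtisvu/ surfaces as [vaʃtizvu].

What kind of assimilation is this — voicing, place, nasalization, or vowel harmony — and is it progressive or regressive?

voicing assimilation, regressive

/ʒ/→[ʃ] /s/→[z].
Each target copies a feature from the following segment, so the direction is regressive.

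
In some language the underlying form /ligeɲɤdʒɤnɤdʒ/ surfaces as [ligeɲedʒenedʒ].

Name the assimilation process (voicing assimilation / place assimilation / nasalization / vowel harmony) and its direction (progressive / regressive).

vowel harmony, progressive

/ɤ/→[e] /ɤ/→[e] /ɤ/→[e].
Vowels agree with the first vowel, so the harmony is progressive.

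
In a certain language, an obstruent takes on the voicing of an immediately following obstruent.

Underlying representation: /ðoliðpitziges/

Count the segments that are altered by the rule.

2

/ð/ before /p/ (voiceless) → [θ]
/t/ before /z/ (voiced) → [d]
2 segments change.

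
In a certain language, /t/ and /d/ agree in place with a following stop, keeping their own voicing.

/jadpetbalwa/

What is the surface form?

/d/ before /p/ (labial) → [b]
/t/ before /b/ (labial) → [p]

[jabpepbalwa]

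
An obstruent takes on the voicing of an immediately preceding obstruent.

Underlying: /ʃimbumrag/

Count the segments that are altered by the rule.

0

No segment meets the rule's conditions.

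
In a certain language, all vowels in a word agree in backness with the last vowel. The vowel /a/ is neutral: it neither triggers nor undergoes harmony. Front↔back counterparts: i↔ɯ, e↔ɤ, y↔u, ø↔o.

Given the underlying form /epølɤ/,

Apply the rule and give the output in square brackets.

[ɤpolɤ]

/e/ harmonizes with /ɤ/ ([+back]) → [ɤ]
/ø/ harmonizes with /ɤ/ ([+back]) → [o]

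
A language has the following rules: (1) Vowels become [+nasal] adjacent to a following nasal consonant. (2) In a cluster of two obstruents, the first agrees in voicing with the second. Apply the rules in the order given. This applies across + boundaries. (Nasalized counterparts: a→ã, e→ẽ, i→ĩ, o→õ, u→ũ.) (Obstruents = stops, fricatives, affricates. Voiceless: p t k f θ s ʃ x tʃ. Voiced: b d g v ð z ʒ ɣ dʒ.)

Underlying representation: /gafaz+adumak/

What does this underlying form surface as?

Rule 1: /u/ before nasal /m/ → [ũ]
After rule 1: gafaz+adũmak
Rule 2: no segment meets the rule's conditions; no change.

[gafaz+adũmak]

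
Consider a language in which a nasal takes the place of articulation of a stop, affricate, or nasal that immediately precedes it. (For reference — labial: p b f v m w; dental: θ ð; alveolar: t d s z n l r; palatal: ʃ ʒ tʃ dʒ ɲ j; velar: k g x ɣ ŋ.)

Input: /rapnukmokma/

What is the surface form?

[rapmukŋokŋa]

/n/ after /p/ (labial) → [m]
/m/ after /k/ (velar) → [ŋ]
/m/ after /k/ (velar) → [ŋ]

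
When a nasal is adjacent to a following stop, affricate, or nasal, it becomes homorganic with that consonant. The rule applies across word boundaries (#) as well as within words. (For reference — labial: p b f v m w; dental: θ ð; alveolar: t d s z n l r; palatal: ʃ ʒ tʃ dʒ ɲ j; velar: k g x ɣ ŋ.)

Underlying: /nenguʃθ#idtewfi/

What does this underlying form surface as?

[neŋguʃθ#idtewfi]

/n/ before /g/ (velar) → [ŋ]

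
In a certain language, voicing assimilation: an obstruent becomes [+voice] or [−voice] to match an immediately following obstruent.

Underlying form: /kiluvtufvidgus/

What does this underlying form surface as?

/v/ before /t/ (voiceless) → [f]
/f/ before /v/ (voiced) → [v]

[kiluftuvvidgus]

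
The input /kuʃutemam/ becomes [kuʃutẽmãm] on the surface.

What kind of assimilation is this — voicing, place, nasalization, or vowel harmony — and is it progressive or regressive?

nasalization, regressive

/e/→[ẽ] /a/→[ã].
Each target copies a feature from the following segment, so the direction is regressive.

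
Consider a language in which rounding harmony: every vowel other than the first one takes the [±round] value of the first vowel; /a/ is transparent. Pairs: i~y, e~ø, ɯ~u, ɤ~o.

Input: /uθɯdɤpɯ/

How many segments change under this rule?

3

/ɯ/ harmonizes with /u/ ([+round]) → [u]
/ɤ/ harmonizes with /u/ ([+round]) → [o]
/ɯ/ harmonizes with /u/ ([+round]) → [u]
3 segments change.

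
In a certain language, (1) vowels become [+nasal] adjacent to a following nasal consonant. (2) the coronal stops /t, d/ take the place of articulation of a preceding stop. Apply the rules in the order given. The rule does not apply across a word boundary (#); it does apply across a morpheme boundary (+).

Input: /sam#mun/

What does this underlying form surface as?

[sãm#mũn]

Rule 1: /a/ before nasal /m/ → [ã]
Rule 1: /u/ before nasal /n/ → [ũ]
After rule 1: sãm#mũn
Rule 2: no segment meets the rule's conditions; no change.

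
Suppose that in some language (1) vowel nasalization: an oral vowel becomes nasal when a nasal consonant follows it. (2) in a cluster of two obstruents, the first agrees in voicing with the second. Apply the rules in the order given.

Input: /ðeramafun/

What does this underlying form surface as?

[ðerãmafũn]

Rule 1: /a/ before nasal /m/ → [ã]
Rule 1: /u/ before nasal /n/ → [ũ]
After rule 1: ðerãmafũn
Rule 2: no segment meets the rule's conditions; no change.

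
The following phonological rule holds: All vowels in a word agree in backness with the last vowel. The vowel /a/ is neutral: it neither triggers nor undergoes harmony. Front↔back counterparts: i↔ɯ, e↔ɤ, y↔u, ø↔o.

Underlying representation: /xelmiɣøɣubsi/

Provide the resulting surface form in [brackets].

/u/ harmonizes with /i/ ([-back]) → [y]

[xelmiɣøɣybsi]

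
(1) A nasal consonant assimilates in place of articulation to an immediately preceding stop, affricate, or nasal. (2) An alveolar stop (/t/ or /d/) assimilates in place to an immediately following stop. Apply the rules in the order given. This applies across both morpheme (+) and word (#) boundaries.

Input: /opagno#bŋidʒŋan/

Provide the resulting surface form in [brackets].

Rule 1: /n/ after /g/ (velar) → [ŋ]
Rule 1: /ŋ/ after /b/ (labial) → [m]
Rule 1: /ŋ/ after /dʒ/ (palatal) → [ɲ]
After rule 1: opagŋo#bmidʒɲan
Rule 2: no segment meets the rule's conditions; no change.

[opagŋo#bmidʒɲan]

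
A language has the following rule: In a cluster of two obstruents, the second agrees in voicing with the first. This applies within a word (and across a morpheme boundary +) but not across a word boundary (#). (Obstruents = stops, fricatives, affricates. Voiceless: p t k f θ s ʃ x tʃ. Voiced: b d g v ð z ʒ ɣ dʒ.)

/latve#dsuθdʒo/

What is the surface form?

/v/ after /t/ (voiceless) → [f]
/s/ after /d/ (voiced) → [z]
/dʒ/ after /θ/ (voiceless) → [tʃ]

[latfe#dzuθtʃo]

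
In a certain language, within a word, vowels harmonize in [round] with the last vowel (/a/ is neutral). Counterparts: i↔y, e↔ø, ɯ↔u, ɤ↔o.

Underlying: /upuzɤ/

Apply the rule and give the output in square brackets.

/u/ harmonizes with /ɤ/ ([-round]) → [ɯ]
/u/ harmonizes with /ɤ/ ([-round]) → [ɯ]

[ɯpɯzɤ]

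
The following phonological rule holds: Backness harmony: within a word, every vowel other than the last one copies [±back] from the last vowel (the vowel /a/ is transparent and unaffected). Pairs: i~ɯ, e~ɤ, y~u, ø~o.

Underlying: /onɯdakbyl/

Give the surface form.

/o/ harmonizes with /y/ ([-back]) → [ø]
/ɯ/ harmonizes with /y/ ([-back]) → [i]

[ønidakbyl]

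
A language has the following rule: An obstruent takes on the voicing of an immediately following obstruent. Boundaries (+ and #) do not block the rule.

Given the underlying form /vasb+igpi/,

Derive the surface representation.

[vazb+ikpi]

/s/ before /b/ (voiced) → [z]
/g/ before /p/ (voiceless) → [k]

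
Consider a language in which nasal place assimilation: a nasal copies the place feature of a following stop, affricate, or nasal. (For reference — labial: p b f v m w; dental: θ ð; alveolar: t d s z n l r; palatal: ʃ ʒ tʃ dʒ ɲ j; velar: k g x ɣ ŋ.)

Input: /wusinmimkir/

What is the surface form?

/n/ before /m/ (labial) → [m]
/m/ before /k/ (velar) → [ŋ]

[wusimmiŋkir]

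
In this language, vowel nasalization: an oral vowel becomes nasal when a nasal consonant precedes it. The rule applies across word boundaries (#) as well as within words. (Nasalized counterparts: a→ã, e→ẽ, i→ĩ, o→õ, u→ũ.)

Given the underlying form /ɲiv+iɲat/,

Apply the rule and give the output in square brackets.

[ɲĩv+iɲãt]

/i/ after nasal /ɲ/ → [ĩ]
/a/ after nasal /ɲ/ → [ã]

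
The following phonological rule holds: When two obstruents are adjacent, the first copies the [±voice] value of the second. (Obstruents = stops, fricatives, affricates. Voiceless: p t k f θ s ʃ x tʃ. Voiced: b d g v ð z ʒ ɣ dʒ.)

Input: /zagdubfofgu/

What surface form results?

[zagdupfovgu]

/b/ before /f/ (voiceless) → [p]
/f/ before /g/ (voiced) → [v]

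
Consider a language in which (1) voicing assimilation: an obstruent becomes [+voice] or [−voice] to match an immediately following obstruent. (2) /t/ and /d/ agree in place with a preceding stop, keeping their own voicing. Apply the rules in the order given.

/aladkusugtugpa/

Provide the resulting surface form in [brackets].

[alatkusukkukpa]

Rule 1: /d/ before /k/ (voiceless) → [t]
Rule 1: /g/ before /t/ (voiceless) → [k]
Rule 1: /g/ before /p/ (voiceless) → [k]
After rule 1: alatkusuktukpa
Rule 2: /t/ after /k/ (velar) → [k]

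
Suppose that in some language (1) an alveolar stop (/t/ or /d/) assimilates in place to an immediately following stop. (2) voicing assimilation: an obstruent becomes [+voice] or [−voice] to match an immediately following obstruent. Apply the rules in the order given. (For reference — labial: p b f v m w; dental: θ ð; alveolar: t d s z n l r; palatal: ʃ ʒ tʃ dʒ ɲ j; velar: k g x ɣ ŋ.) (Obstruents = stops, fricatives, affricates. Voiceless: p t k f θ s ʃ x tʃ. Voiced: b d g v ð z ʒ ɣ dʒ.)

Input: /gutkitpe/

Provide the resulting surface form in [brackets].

[gukkippe]

Rule 1: /t/ before /k/ (velar) → [k]
Rule 1: /t/ before /p/ (labial) → [p]
After rule 1: gukkippe
Rule 2: no segment meets the rule's conditions; no change.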